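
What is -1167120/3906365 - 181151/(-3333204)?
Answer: -636521425273/2604142288692 ≈ -0.24443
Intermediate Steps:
-1167120/3906365 - 181151/(-3333204) = -1167120*1/3906365 - 181151*(-1/3333204) = -233424/781273 + 181151/3333204 = -636521425273/2604142288692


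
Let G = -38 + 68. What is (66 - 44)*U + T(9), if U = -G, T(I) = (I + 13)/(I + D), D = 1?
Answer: -3289/5 ≈ -657.80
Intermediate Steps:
G = 30
T(I) = (13 + I)/(1 + I) (T(I) = (I + 13)/(I + 1) = (13 + I)/(1 + I))
U = -30 (U = -1*30 = -30)
(66 - 44)*U + T(9) = (66 - 44)*(-30) + (13 + 9)/(1 + 9) = 22*(-30) + 22/10 = -660 + (⅒)*22 = -660 + 11/5 = -3289/5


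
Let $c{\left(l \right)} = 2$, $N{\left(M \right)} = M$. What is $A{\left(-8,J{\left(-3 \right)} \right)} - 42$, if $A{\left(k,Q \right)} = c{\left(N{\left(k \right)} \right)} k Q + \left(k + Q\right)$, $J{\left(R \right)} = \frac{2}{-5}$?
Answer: $-44$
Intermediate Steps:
$J{\left(R \right)} = - \frac{2}{5}$ ($J{\left(R \right)} = 2 \left(- \frac{1}{5}\right) = - \frac{2}{5}$)
$A{\left(k,Q \right)} = Q + k + 2 Q k$ ($A{\left(k,Q \right)} = 2 k Q + \left(k + Q\right) = 2 Q k + \left(Q + k\right) = Q + k + 2 Q k$)
$A{\left(-8,J{\left(-3 \right)} \right)} - 42 = \left(- \frac{2}{5} - 8 + 2 \left(- \frac{2}{5}\right) \left(-8\right)\right) - 42 = \left(- \frac{2}{5} - 8 + \frac{32}{5}\right) - 42 = -2 - 42 = -44$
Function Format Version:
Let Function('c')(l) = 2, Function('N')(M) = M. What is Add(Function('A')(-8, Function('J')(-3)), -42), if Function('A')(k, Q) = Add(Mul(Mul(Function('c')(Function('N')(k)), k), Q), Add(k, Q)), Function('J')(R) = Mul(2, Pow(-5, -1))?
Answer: -44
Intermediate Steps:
Function('J')(R) = Rational(-2, 5) (Function('J')(R) = Mul(2, Rational(-1, 5)) = Rational(-2, 5))
Function('A')(k, Q) = Add(Q, k, Mul(2, Q, k)) (Function('A')(k, Q) = Add(Mul(Mul(2, k), Q), Add(k, Q)) = Add(Mul(2, Q, k), Add(Q, k)) = Add(Q, k, Mul(2, Q, k)))
Add(Function('A')(-8, Function('J')(-3)), -42) = Add(Add(Rational(-2, 5), -8, Mul(2, Rational(-2, 5), -8)), -42) = Add(Add(Rational(-2, 5), -8, Rational(32, 5)), -42) = Add(-2, -42) = -44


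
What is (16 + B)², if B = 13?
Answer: 841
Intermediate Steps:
(16 + B)² = (16 + 13)² = 29² = 841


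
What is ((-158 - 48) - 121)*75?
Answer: -24525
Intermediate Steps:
((-158 - 48) - 121)*75 = (-206 - 121)*75 = -327*75 = -24525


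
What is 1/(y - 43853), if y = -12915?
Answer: -1/56768 ≈ -1.7616e-5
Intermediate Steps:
1/(y - 43853) = 1/(-12915 - 43853) = 1/(-56768) = -1/56768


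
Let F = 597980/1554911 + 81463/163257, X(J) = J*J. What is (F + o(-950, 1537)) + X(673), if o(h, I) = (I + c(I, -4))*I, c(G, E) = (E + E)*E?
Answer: 727149281126534867/253850105127 ≈ 2.8645e+6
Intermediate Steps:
c(G, E) = 2*E**2 (c(G, E) = (2*E)*E = 2*E**2)
o(h, I) = I*(32 + I) (o(h, I) = (I + 2*(-4)**2)*I = (I + 2*16)*I = (I + 32)*I = (32 + I)*I = I*(32 + I))
X(J) = J**2
F = 224292135653/253850105127 (F = 597980*(1/1554911) + 81463*(1/163257) = 597980/1554911 + 81463/163257 = 224292135653/253850105127 ≈ 0.88356)
(F + o(-950, 1537)) + X(673) = (224292135653/253850105127 + 1537*(32 + 1537)) + 673**2 = (224292135653/253850105127 + 1537*1569) + 452929 = (224292135653/253850105127 + 2411553) + 452929 = 612173206861467884/253850105127 + 452929 = 727149281126534867/253850105127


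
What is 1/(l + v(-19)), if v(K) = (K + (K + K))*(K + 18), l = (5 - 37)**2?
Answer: 1/1081 ≈ 0.00092507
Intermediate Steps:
l = 1024 (l = (-32)**2 = 1024)
v(K) = 3*K*(18 + K) (v(K) = (K + 2*K)*(18 + K) = (3*K)*(18 + K) = 3*K*(18 + K))
1/(l + v(-19)) = 1/(1024 + 3*(-19)*(18 - 19)) = 1/(1024 + 3*(-19)*(-1)) = 1/(1024 + 57) = 1/1081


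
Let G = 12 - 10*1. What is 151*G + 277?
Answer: 579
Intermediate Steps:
G = 2 (G = 12 - 10 = 2)
151*G + 277 = 151*2 + 277 = 302 + 277 = 579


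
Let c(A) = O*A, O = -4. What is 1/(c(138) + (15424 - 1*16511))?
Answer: -1/1639 ≈ -0.00061013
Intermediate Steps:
c(A) = -4*A
1/(c(138) + (15424 - 1*16511)) = 1/(-4*138 + (15424 - 1*16511)) = 1/(-552 + (15424 - 16511)) = 1/(-552 - 1087) = 1/(-1639) = -1/1639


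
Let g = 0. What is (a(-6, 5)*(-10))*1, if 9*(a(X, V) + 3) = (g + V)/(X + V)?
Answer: 320/9 ≈ 35.556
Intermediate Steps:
a(X, V) = -3 + V/(9*(V + X)) (a(X, V) = -3 + ((0 + V)/(X + V))/9 = -3 + (V/(V + X))/9 = -3 + V/(9*(V + X)))
(a(-6, 5)*(-10))*1 = (((-3*(-6) - 26/9*5)/(5 - 6))*(-10))*1 = (((18 - 130/9)/(-1))*(-10))*1 = (-1*32/9*(-10))*1 = -32/9*(-10)*1 = (320/9)*1 = 320/9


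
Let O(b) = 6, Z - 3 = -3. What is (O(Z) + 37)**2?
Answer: 1849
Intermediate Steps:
Z = 0 (Z = 3 - 3 = 0)
(O(Z) + 37)**2 = (6 + 37)**2 = 43**2 = 1849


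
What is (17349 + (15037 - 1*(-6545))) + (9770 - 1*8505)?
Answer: 40196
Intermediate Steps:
(17349 + (15037 - 1*(-6545))) + (9770 - 1*8505) = (17349 + (15037 + 6545)) + (9770 - 8505) = (17349 + 21582) + 1265 = 38931 + 1265 = 40196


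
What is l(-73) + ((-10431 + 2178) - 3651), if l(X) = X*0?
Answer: -11904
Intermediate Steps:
l(X) = 0
l(-73) + ((-10431 + 2178) - 3651) = 0 + ((-10431 + 2178) - 3651) = 0 + (-8253 - 3651) = 0 - 11904 = -11904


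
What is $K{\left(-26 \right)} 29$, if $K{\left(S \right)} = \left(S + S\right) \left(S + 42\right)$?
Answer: $-24128$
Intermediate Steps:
$K{\left(S \right)} = 2 S \left(42 + S\right)$
$K{\left(-26 \right)} 29 = 2 \left(-26\right) \left(42 - 26\right) 29 = 2 \left(-26\right) 16 \cdot 29 = \left(-832\right) 29 = -24128$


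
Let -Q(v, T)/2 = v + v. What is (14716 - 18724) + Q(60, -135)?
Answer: -4248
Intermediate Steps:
Q(v, T) = -4*v (Q(v, T) = -2*(v + v) = -4*v)
(14716 - 18724) + Q(60, -135) = (14716 - 18724) - 4*60 = -4008 - 240 = -4248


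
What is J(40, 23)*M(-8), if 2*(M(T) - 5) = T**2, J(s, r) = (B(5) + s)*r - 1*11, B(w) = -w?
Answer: 29378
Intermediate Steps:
J(s, r) = -11 + r*(-5 + s) (J(s, r) = (-1*5 + s)*r - 1*11 = (-5 + s)*r - 11 = r*(-5 + s) - 11 = -11 + r*(-5 + s))
M(T) = 5 + T**2/2
J(40, 23)*M(-8) = (-11 - 5*23 + 23*40)*(5 + (1/2)*(-8)**2) = (-11 - 115 + 920)*(5 + (1/2)*64) = 794*(5 + 32) = 794*37 = 29378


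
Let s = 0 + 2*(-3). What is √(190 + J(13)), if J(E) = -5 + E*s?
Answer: √107 ≈ 10.344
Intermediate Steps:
s = -6 (s = 0 - 6 = -6)
J(E) = -5 - 6*E (J(E) = -5 + E*(-6) = -5 - 6*E)
√(190 + J(13)) = √(190 + (-5 - 6*13)) = √(190 + (-5 - 78)) = √(190 - 83) = √107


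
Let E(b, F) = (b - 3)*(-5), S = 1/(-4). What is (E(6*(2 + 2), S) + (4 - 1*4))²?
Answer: 11025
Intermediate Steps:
S = -¼ ≈ -0.25000
E(b, F) = 15 - 5*b (E(b, F) = (-3 + b)*(-5) = 15 - 5*b)
(E(6*(2 + 2), S) + (4 - 1*4))² = ((15 - 30*(2 + 2)) + (4 - 1*4))² = ((15 - 30*4) + (4 - 4))² = ((15 - 5*24) + 0)² = ((15 - 120) + 0)² = (-105 + 0)² = (-105)² = 11025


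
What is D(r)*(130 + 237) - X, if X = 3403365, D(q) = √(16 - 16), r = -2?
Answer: -3403365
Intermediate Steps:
D(q) = 0 (D(q) = √0 = 0)
D(r)*(130 + 237) - X = 0*(130 + 237) - 1*3403365 = 0*367 - 3403365 = 0 - 3403365 = -3403365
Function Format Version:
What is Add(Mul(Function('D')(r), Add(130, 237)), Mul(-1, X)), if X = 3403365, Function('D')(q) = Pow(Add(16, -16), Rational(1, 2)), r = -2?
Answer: -3403365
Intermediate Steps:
Function('D')(q) = 0 (Function('D')(q) = Pow(0, Rational(1, 2)) = 0)
Add(Mul(Function('D')(r), Add(130, 237)), Mul(-1, X)) = Add(Mul(0, Add(130, 237)), Mul(-1, 3403365)) = Add(Mul(0, 367), -3403365) = Add(0, -3403365) = -3403365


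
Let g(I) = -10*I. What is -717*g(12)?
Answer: 86040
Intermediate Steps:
-717*g(12) = -(-7170)*12 = -717*(-120) = 86040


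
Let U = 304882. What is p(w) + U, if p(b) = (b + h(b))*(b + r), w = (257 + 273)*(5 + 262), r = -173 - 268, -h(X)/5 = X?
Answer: -79850391878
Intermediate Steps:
h(X) = -5*X
r = -441
w = 141510 (w = 530*267 = 141510)
p(b) = -4*b*(-441 + b) (p(b) = (b - 5*b)*(b - 441) = (-4*b)*(-441 + b) = -4*b*(-441 + b))
p(w) + U = 4*141510*(441 - 1*141510) + 304882 = 4*141510*(441 - 141510) + 304882 = 4*141510*(-141069) + 304882 = -79850696760 + 304882 = -79850391878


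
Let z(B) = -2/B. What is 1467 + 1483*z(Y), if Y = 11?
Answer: 13171/11 ≈ 1197.4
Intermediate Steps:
1467 + 1483*z(Y) = 1467 + 1483*(-2/11) = 1467 - 2966/11 = 13171/11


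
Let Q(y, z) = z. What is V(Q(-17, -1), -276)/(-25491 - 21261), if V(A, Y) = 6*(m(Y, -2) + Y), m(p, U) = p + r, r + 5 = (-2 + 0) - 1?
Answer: 35/487 ≈ 0.071869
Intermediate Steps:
r = -8 (r = -5 + ((-2 + 0) - 1) = -5 + (-2 - 1) = -5 - 3 = -8)
m(p, U) = -8 + p (m(p, U) = p - 8 = -8 + p)
V(A, Y) = -48 + 12*Y (V(A, Y) = 6*((-8 + Y) + Y) = 6*(-8 + 2*Y) = -48 + 12*Y)
V(Q(-17, -1), -276)/(-25491 - 21261) = (-48 + 12*(-276))/(-25491 - 21261) = (-48 - 3312)/(-46752) = -3360*(-1/46752) = 35/487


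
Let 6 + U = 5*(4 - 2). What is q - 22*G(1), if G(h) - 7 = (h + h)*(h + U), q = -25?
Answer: -399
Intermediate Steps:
U = 4 (U = -6 + 5*(4 - 2) = -6 + 5*2 = -6 + 10 = 4)
G(h) = 7 + 2*h*(4 + h) (G(h) = 7 + (h + h)*(h + 4) = 7 + (2*h)*(4 + h) = 7 + 2*h*(4 + h))
q - 22*G(1) = -25 - 22*(7 + 2*1² + 8*1) = -25 - 22*(7 + 2*1 + 8) = -25 - 22*(7 + 2 + 8) = -25 - 22*17 = -25 - 374 = -399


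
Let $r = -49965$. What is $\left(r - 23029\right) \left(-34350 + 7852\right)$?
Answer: $1934195012$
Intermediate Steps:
$\left(r - 23029\right) \left(-34350 + 7852\right) = \left(-49965 - 23029\right) \left(-34350 + 7852\right) = \left(-72994\right) \left(-26498\right) = 1934195012$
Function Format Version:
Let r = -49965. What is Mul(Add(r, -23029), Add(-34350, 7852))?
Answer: 1934195012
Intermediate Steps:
Mul(Add(r, -23029), Add(-34350, 7852)) = Mul(Add(-49965, -23029), Add(-34350, 7852)) = Mul(-72994, -26498) = 1934195012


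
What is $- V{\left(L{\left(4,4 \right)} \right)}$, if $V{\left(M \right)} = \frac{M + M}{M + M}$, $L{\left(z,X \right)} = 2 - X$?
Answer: $-1$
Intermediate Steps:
$V{\left(M \right)} = 1$ ($V{\left(M \right)} = \frac{2 M}{2 M} = 2 M \frac{1}{2 M} = 1$)
$- V{\left(L{\left(4,4 \right)} \right)} = \left(-1\right) 1 = -1$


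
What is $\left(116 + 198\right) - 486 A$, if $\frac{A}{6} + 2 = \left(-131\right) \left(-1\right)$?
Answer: $-375850$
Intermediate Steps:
$A = 774$ ($A = -12 + 6 \left(\left(-131\right) \left(-1\right)\right) = -12 + 6 \cdot 131 = -12 + 786 = 774$)
$\left(116 + 198\right) - 486 A = \left(116 + 198\right) - 376164 = 314 - 376164 = -375850$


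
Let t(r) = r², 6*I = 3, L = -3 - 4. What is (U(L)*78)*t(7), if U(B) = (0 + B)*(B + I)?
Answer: 173901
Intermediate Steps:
L = -7
I = ½ (I = (⅙)*3 = ½ ≈ 0.50000)
U(B) = B*(½ + B) (U(B) = (0 + B)*(B + ½) = B*(½ + B))
(U(L)*78)*t(7) = (-7*(½ - 7)*78)*7² = (-7*(-13/2)*78)*49 = ((91/2)*78)*49 = 3549*49 = 173901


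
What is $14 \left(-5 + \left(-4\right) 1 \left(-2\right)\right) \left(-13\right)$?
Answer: $-546$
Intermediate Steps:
$14 \left(-5 + \left(-4\right) 1 \left(-2\right)\right) \left(-13\right) = 14 \left(-5 - -8\right) \left(-13\right) = 14 \left(-5 + 8\right) \left(-13\right) = 14 \cdot 3 \left(-13\right) = 42 \left(-13\right) = -546$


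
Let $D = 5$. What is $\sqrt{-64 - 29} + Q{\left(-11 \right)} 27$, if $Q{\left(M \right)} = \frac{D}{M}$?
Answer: $- \frac{135}{11} + i \sqrt{93} \approx -12.273 + 9.6436 i$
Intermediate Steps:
$Q{\left(M \right)} = \frac{5}{M}$
$\sqrt{-64 - 29} + Q{\left(-11 \right)} 27 = \sqrt{-64 - 29} + \frac{5}{-11} \cdot 27 = \sqrt{-93} + 5 \left(- \frac{1}{11}\right) 27 = i \sqrt{93} - \frac{135}{11} = - \frac{135}{11} + i \sqrt{93}$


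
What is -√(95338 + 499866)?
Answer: -2*√148801 ≈ -771.49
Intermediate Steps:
-√(95338 + 499866) = -√595204 = -2*√148801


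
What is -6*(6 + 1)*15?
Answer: -630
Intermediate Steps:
-6*(6 + 1)*15 = -6*7*15 = -42*15 = -630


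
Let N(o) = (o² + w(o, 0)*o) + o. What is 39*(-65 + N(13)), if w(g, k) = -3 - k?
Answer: 3042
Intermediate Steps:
N(o) = o² - 2*o (N(o) = (o² + (-3 - 1*0)*o) + o = (o² + (-3 + 0)*o) + o = (o² - 3*o) + o = o² - 2*o)
39*(-65 + N(13)) = 39*(-65 + 13*(-2 + 13)) = 39*(-65 + 13*11) = 39*(-65 + 143) = 39*78 = 3042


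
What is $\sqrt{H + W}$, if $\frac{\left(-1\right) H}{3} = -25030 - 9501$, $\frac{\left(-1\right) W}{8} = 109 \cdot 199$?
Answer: $i \sqrt{69935} \approx 264.45 i$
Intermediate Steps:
$W = -173528$ ($W = - 8 \cdot 109 \cdot 199 = \left(-8\right) 21691 = -173528$)
$H = 103593$ ($H = - 3 \left(-25030 - 9501\right) = \left(-3\right) \left(-34531\right) = 103593$)
$\sqrt{H + W} = \sqrt{103593 - 173528} = \sqrt{-69935} = i \sqrt{69935}$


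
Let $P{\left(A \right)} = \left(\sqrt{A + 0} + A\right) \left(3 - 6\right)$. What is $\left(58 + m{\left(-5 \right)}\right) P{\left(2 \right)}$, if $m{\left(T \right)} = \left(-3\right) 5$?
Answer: $-258 - 129 \sqrt{2} \approx -440.43$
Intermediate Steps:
$m{\left(T \right)} = -15$
$P{\left(A \right)} = - 3 A - 3 \sqrt{A}$ ($P{\left(A \right)} = \left(\sqrt{A} + A\right) \left(-3\right) = \left(A + \sqrt{A}\right) \left(-3\right) = - 3 A - 3 \sqrt{A}$)
$\left(58 + m{\left(-5 \right)}\right) P{\left(2 \right)} = \left(58 - 15\right) \left(\left(-3\right) 2 - 3 \sqrt{2}\right) = 43 \left(-6 - 3 \sqrt{2}\right) = -258 - 129 \sqrt{2}$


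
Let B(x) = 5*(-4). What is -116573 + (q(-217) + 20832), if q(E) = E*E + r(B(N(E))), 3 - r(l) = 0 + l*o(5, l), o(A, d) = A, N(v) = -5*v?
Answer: -48549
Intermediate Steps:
B(x) = -20
r(l) = 3 - 5*l (r(l) = 3 - (0 + l*5) = 3 - (0 + 5*l) = 3 - 5*l)
q(E) = 103 + E² (q(E) = E*E + (3 - 5*(-20)) = E² + (3 + 100) = E² + 103 = 103 + E²)
-116573 + (q(-217) + 20832) = -116573 + ((103 + (-217)²) + 20832) = -116573 + ((103 + 47089) + 20832) = -116573 + (47192 + 20832) = -116573 + 68024 = -48549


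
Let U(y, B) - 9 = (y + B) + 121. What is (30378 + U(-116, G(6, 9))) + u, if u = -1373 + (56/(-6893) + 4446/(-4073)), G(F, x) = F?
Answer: 814851486359/28075189 ≈ 29024.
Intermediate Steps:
U(y, B) = 130 + B + y (U(y, B) = 9 + ((y + B) + 121) = 9 + ((B + y) + 121) = 9 + (121 + B + y) = 130 + B + y)
u = -38578108863/28075189 (u = -1373 + (56*(-1/6893) + 4446*(-1/4073)) = -1373 + (-56/6893 - 4446/4073) = -1373 - 30874366/28075189 = -38578108863/28075189 ≈ -1374.1)
(30378 + U(-116, G(6, 9))) + u = (30378 + (130 + 6 - 116)) - 38578108863/28075189 = (30378 + 20) - 38578108863/28075189 = 30398 - 38578108863/28075189 = 814851486359/28075189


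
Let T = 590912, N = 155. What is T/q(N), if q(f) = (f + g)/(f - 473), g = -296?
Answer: 62636672/47 ≈ 1.3327e+6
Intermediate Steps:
q(f) = (-296 + f)/(-473 + f) (q(f) = (f - 296)/(f - 473) = (-296 + f)/(-473 + f))
T/q(N) = 590912/(((-296 + 155)/(-473 + 155))) = 590912/((-141/(-318))) = 590912/((-1/318*(-141))) = 590912/(47/106) = 590912*(106/47) = 62636672/47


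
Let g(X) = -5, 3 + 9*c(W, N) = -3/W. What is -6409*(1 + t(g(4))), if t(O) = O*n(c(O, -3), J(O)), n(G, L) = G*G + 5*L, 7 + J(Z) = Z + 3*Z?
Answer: -194859236/45 ≈ -4.3302e+6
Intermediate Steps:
c(W, N) = -1/3 - 1/(3*W) (c(W, N) = -1/3 + (-3/W)/9 = -1/3 - 1/(3*W))
J(Z) = -7 + 4*Z (J(Z) = -7 + (Z + 3*Z) = -7 + 4*Z)
n(G, L) = G**2 + 5*L
t(O) = O*(-35 + 20*O + (-1 - O)**2/(9*O**2)) (t(O) = O*(((-1 - O)/(3*O))**2 + 5*(-7 + 4*O)) = O*((-1 - O)**2/(9*O**2) + (-35 + 20*O)) = O*(-35 + 20*O + (-1 - O)**2/(9*O**2)))
-6409*(1 + t(g(4))) = -6409*(1 + (-35*(-5) + 20*(-5)**2 + (1/9)*(1 - 5)**2/(-5))) = -6409*(1 + (175 + 20*25 + (1/9)*(-1/5)*(-4)**2)) = -6409*(1 + (175 + 500 + (1/9)*(-1/5)*16)) = -6409*(1 + (175 + 500 - 16/45)) = -6409*(1 + 30359/45) = -6409*30404/45 = -194859236/45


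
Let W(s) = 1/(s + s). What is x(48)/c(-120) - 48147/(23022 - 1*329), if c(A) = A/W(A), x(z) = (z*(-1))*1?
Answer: -2628263/1237800 ≈ -2.1233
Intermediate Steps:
W(s) = 1/(2*s)
x(z) = -z (x(z) = -z*1 = -z)
c(A) = 2*A² (c(A) = A/((1/(2*A))) = A*(2*A) = 2*A²)
x(48)/c(-120) - 48147/(23022 - 1*329) = (-1*48)/((2*(-120)²)) - 48147/(23022 - 1*329) = -48/(2*14400) - 48147/(23022 - 329) = -48/28800 - 48147/22693 = -48*1/28800 - 48147*1/22693 = -1/600 - 4377/2063 = -2628263/1237800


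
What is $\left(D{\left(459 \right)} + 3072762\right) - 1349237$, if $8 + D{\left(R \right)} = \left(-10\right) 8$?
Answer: $1723437$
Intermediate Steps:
$D{\left(R \right)} = -88$ ($D{\left(R \right)} = -8 - 80 = -88$)
$\left(D{\left(459 \right)} + 3072762\right) - 1349237 = \left(-88 + 3072762\right) - 1349237 = 3072674 - 1349237 = 1723437$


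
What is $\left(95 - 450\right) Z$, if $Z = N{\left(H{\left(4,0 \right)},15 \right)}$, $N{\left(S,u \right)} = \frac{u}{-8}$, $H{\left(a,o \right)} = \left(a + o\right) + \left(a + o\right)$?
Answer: $\frac{5325}{8} \approx 665.63$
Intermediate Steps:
$H{\left(a,o \right)} = 2 a + 2 o$
$N{\left(S,u \right)} = - \frac{u}{8}$ ($N{\left(S,u \right)} = u \left(- \frac{1}{8}\right) = - \frac{u}{8}$)
$Z = - \frac{15}{8}$ ($Z = \left(- \frac{1}{8}\right) 15 = - \frac{15}{8} \approx -1.875$)
$\left(95 - 450\right) Z = \left(95 - 450\right) \left(- \frac{15}{8}\right) = \left(-355\right) \left(- \frac{15}{8}\right) = \frac{5325}{8}$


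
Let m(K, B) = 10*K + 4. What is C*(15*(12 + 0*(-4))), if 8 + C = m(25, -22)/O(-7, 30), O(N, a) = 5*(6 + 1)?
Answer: -936/7 ≈ -133.71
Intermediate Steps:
O(N, a) = 35 (O(N, a) = 5*7 = 35)
m(K, B) = 4 + 10*K
C = -26/35 (C = -8 + (4 + 10*25)/35 = -8 + (4 + 250)*(1/35) = -8 + 254*(1/35) = -8 + 254/35 = -26/35 ≈ -0.74286)
C*(15*(12 + 0*(-4))) = -78*(12 + 0*(-4))/7 = -78*(12 + 0)/7 = -78*12/7 = -26/35*180 = -936/7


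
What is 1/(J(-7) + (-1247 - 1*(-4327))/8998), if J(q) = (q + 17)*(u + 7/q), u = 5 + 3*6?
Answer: 409/90120 ≈ 0.0045384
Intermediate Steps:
u = 23 (u = 5 + 18 = 23)
J(q) = (17 + q)*(23 + 7/q) (J(q) = (q + 17)*(23 + 7/q) = (17 + q)*(23 + 7/q))
1/(J(-7) + (-1247 - 1*(-4327))/8998) = 1/((398 + 23*(-7) + 119/(-7)) + (-1247 - 1*(-4327))/8998) = 1/((398 - 161 + 119*(-⅐)) + (-1247 + 4327)*(1/8998)) = 1/((398 - 161 - 17) + 3080*(1/8998)) = 1/(220 + 140/409) = 1/(90120/409) = 409/90120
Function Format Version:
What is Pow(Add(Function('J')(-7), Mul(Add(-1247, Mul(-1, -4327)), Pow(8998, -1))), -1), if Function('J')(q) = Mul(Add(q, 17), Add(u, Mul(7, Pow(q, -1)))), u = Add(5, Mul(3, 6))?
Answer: Rational(409, 90120) ≈ 0.0045384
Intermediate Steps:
u = 23 (u = Add(5, 18) = 23)
Function('J')(q) = Mul(Add(17, q), Add(23, Mul(7, Pow(q, -1)))) (Function('J')(q) = Mul(Add(q, 17), Add(23, Mul(7, Pow(q, -1)))) = Mul(Add(17, q), Add(23, Mul(7, Pow(q, -1)))))
Pow(Add(Function('J')(-7), Mul(Add(-1247, Mul(-1, -4327)), Pow(8998, -1))), -1) = Pow(Add(Add(398, Mul(23, -7), Mul(119, Pow(-7, -1))), Mul(Add(-1247, Mul(-1, -4327)), Pow(8998, -1))), -1) = Pow(Add(Add(398, -161, Mul(119, Rational(-1, 7))), Mul(Add(-1247, 4327), Rational(1, 8998))), -1) = Pow(Add(Add(398, -161, -17), Mul(3080, Rational(1, 8998))), -1) = Pow(Add(220, Rational(140, 409)), -1) = Pow(Rational(90120, 409), -1) = Rational(409, 90120)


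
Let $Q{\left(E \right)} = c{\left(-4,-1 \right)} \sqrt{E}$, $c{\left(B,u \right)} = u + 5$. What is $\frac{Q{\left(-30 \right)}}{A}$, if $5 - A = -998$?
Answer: $\frac{4 i \sqrt{30}}{1003} \approx 0.021843 i$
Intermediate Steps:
$A = 1003$ ($A = 5 - -998 = 5 + 998 = 1003$)
$c{\left(B,u \right)} = 5 + u$
$Q{\left(E \right)} = 4 \sqrt{E}$ ($Q{\left(E \right)} = \left(5 - 1\right) \sqrt{E} = 4 \sqrt{E}$)
$\frac{Q{\left(-30 \right)}}{A} = \frac{4 \sqrt{-30}}{1003} = 4 i \sqrt{30} \cdot \frac{1}{1003} = \frac{4 i \sqrt{30}}{1003}$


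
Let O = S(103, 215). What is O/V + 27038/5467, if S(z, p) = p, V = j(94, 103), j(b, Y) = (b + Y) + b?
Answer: 822133/144627 ≈ 5.6845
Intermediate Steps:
j(b, Y) = Y + 2*b (j(b, Y) = (Y + b) + b = Y + 2*b)
V = 291 (V = 103 + 2*94 = 103 + 188 = 291)
O = 215
O/V + 27038/5467 = 215/291 + 27038/5467 = 215*(1/291) + 27038*(1/5467) = 215/291 + 2458/497 = 822133/144627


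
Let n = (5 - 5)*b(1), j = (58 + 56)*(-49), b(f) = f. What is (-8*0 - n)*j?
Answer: 0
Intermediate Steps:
j = -5586 (j = 114*(-49) = -5586)
n = 0 (n = (5 - 5)*1 = 0*1 = 0)
(-8*0 - n)*j = (-8*0 - 1*0)*(-5586) = (0 + 0)*(-5586) = 0*(-5586) = 0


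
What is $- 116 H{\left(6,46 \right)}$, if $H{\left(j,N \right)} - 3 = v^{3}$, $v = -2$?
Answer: $580$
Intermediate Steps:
$H{\left(j,N \right)} = -5$ ($H{\left(j,N \right)} = 3 + \left(-2\right)^{3} = 3 - 8 = -5$)
$- 116 H{\left(6,46 \right)} = \left(-116\right) \left(-5\right) = 580$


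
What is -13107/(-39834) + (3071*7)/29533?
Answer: 59209549/56019882 ≈ 1.0569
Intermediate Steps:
-13107/(-39834) + (3071*7)/29533 = -13107*(-1/39834) + 21497*(1/29533) = 4369/13278 + 3071/4219 = 59209549/56019882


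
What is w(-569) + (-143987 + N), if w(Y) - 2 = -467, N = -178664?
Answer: -323116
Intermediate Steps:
w(Y) = -465 (w(Y) = 2 - 467 = -465)
w(-569) + (-143987 + N) = -465 + (-143987 - 178664) = -465 - 322651 = -323116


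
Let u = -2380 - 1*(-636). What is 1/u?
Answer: -1/1744 ≈ -0.00057339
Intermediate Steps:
u = -1744 (u = -2380 + 636 = -1744)
1/u = 1/(-1744) = -1/1744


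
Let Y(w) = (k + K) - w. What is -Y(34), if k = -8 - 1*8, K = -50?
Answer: 100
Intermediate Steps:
k = -16 (k = -8 - 8 = -16)
Y(w) = -66 - w (Y(w) = (-16 - 50) - w = -66 - w)
-Y(34) = -(-66 - 1*34) = -(-66 - 34) = -1*(-100) = 100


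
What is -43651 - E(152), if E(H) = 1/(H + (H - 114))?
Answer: -8293691/190 ≈ -43651.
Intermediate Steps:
E(H) = 1/(-114 + 2*H) (E(H) = 1/(H + (-114 + H)) = 1/(-114 + 2*H))
-43651 - E(152) = -43651 - 1/(2*(-57 + 152)) = -43651 - 1/(2*95) = -43651 - 1*1/190 = -43651 - 1/190 = -8293691/190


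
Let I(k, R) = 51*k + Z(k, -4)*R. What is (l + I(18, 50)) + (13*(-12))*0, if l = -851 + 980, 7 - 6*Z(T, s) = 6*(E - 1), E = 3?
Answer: 3016/3 ≈ 1005.3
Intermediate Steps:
Z(T, s) = -⅚ (Z(T, s) = 7/6 - (3 - 1) = 7/6 - 2 = -⅚)
l = 129
I(k, R) = 51*k - 5*R/6
(l + I(18, 50)) + (13*(-12))*0 = (129 + (51*18 - ⅚*50)) + (13*(-12))*0 = (129 + (918 - 125/3)) - 156*0 = (129 + 2629/3) + 0 = 3016/3 + 0 = 3016/3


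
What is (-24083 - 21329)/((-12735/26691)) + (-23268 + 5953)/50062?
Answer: 20226504592793/212513190 ≈ 95178.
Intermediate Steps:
(-24083 - 21329)/((-12735/26691)) + (-23268 + 5953)/50062 = -45412/((-12735*1/26691)) - 17315*1/50062 = -45412/(-4245/8897) - 17315/50062 = -45412*(-8897/4245) - 17315/50062 = 404030564/4245 - 17315/50062 = 20226504592793/212513190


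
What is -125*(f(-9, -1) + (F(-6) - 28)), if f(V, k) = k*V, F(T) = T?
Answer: 3125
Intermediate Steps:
f(V, k) = V*k
-125*(f(-9, -1) + (F(-6) - 28)) = -125*(-9*(-1) + (-6 - 28)) = -125*(9 - 34) = -125*(-25) = 3125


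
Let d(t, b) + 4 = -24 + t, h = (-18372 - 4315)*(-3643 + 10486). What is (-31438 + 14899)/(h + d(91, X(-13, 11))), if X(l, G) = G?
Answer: 5513/51749026 ≈ 0.00010653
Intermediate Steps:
h = -155247141 (h = -22687*6843 = -155247141)
d(t, b) = -28 + t (d(t, b) = -4 + (-24 + t) = -28 + t)
(-31438 + 14899)/(h + d(91, X(-13, 11))) = (-31438 + 14899)/(-155247141 + (-28 + 91)) = -16539/(-155247141 + 63) = -16539/(-155247078) = -16539*(-1/155247078) = 5513/51749026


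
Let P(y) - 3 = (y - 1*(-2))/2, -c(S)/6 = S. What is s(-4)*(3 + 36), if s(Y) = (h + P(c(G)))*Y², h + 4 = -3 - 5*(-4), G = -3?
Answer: 16224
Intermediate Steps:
c(S) = -6*S
h = 13 (h = -4 + (-3 - 5*(-4)) = -4 + (-3 + 20) = -4 + 17 = 13)
P(y) = 4 + y/2 (P(y) = 3 + (y - 1*(-2))/2 = 3 + (y + 2)*(½) = 3 + (2 + y)*(½) = 3 + (1 + y/2) = 4 + y/2)
s(Y) = 26*Y² (s(Y) = (13 + (4 + (-6*(-3))/2))*Y² = (13 + (4 + (½)*18))*Y² = (13 + (4 + 9))*Y² = (13 + 13)*Y² = 26*Y²)
s(-4)*(3 + 36) = (26*(-4)²)*(3 + 36) = (26*16)*39 = 416*39 = 16224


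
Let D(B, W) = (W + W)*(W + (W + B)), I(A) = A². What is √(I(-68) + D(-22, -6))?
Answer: 2*√1258 ≈ 70.937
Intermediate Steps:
D(B, W) = 2*W*(B + 2*W) (D(B, W) = (2*W)*(W + (B + W)) = (2*W)*(B + 2*W) = 2*W*(B + 2*W))
√(I(-68) + D(-22, -6)) = √((-68)² + 2*(-6)*(-22 + 2*(-6))) = √(4624 + 2*(-6)*(-22 - 12)) = √(4624 + 2*(-6)*(-34)) = √(4624 + 408) = √5032 = 2*√1258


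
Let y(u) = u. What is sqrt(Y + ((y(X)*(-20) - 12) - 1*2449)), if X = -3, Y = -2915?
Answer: 2*I*sqrt(1329) ≈ 72.911*I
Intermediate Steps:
sqrt(Y + ((y(X)*(-20) - 12) - 1*2449)) = sqrt(-2915 + ((-3*(-20) - 12) - 1*2449)) = sqrt(-2915 + ((60 - 12) - 2449)) = sqrt(-2915 + (48 - 2449)) = sqrt(-2915 - 2401) = sqrt(-5316) = 2*I*sqrt(1329)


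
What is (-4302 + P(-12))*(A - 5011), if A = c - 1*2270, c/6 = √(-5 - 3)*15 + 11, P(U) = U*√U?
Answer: 90*(481 - 12*I*√2)*(717 + 4*I*√3) ≈ 3.105e+7 - 7.9519e+5*I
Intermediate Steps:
P(U) = U^(3/2)
c = 66 + 180*I*√2 (c = 6*(√(-5 - 3)*15 + 11) = 6*(√(-8)*15 + 11) = 6*((2*I*√2)*15 + 11) = 6*(30*I*√2 + 11) = 6*(11 + 30*I*√2) = 66 + 180*I*√2 ≈ 66.0 + 254.56*I)
A = -2204 + 180*I*√2 (A = (66 + 180*I*√2) - 1*2270 = (66 + 180*I*√2) - 2270 = -2204 + 180*I*√2 ≈ -2204.0 + 254.56*I)
(-4302 + P(-12))*(A - 5011) = (-4302 + (-12)^(3/2))*((-2204 + 180*I*√2) - 5011) = (-4302 - 24*I*√3)*(-7215 + 180*I*√2) = (-7215 + 180*I*√2)*(-4302 - 24*I*√3)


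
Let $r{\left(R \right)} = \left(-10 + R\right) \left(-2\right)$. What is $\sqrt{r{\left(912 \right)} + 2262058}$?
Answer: $\sqrt{2260254} \approx 1503.4$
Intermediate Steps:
$r{\left(R \right)} = 20 - 2 R$
$\sqrt{r{\left(912 \right)} + 2262058} = \sqrt{\left(20 - 1824\right) + 2262058} = \sqrt{-1804 + 2262058} = \sqrt{2260254}$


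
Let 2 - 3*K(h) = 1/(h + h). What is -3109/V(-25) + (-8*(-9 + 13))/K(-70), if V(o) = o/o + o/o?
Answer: -900509/562 ≈ -1602.3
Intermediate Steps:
K(h) = 2/3 - 1/(6*h) (K(h) = 2/3 - 1/(3*(h + h)) = 2/3 - 1/(2*h)/3 = 2/3 - 1/(6*h))
V(o) = 2 (V(o) = 1 + 1 = 2)
-3109/V(-25) + (-8*(-9 + 13))/K(-70) = -3109/2 + (-8*(-9 + 13))/(((1/6)*(-1 + 4*(-70))/(-70))) = -3109*1/2 + (-8*4)/(((1/6)*(-1/70)*(-1 - 280))) = -3109/2 - 32/((1/6)*(-1/70)*(-281)) = -3109/2 - 32/281/420 = -3109/2 - 32*420/281 = -3109/2 - 13440/281 = -900509/562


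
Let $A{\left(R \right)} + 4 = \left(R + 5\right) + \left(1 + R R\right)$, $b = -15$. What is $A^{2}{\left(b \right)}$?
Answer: $44944$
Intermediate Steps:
$A{\left(R \right)} = 2 + R + R^{2}$ ($A{\left(R \right)} = -4 + \left(\left(R + 5\right) + \left(1 + R R\right)\right) = -4 + \left(\left(5 + R\right) + \left(1 + R^{2}\right)\right) = -4 + \left(6 + R + R^{2}\right) = 2 + R + R^{2}$)
$A^{2}{\left(b \right)} = \left(2 - 15 + \left(-15\right)^{2}\right)^{2} = \left(2 - 15 + 225\right)^{2} = 212^{2} = 44944$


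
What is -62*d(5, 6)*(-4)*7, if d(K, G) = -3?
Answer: -5208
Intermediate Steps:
-62*d(5, 6)*(-4)*7 = -62*(-3*(-4))*7 = -744*7 = -62*84 = -5208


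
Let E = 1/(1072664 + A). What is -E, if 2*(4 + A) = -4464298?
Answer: 1/1159489 ≈ 8.6245e-7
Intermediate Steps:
A = -2232153 (A = -4 + (½)*(-4464298) = -4 - 2232149 = -2232153)
E = -1/1159489 (E = 1/(1072664 - 2232153) = 1/(-1159489) = -1/1159489 ≈ -8.6245e-7)
-E = -1*(-1/1159489) = 1/1159489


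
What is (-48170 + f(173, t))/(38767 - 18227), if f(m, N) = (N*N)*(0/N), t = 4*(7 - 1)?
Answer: -4817/2054 ≈ -2.3452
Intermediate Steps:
t = 24 (t = 4*6 = 24)
f(m, N) = 0 (f(m, N) = N²*0 = 0)
(-48170 + f(173, t))/(38767 - 18227) = (-48170 + 0)/(38767 - 18227) = -48170/20540 = -48170*1/20540 = -4817/2054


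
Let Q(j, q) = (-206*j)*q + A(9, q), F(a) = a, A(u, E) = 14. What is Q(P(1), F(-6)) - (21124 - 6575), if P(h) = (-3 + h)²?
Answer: -9591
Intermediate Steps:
Q(j, q) = 14 - 206*j*q (Q(j, q) = (-206*j)*q + 14 = -206*j*q + 14 = 14 - 206*j*q)
Q(P(1), F(-6)) - (21124 - 6575) = (14 - 206*(-3 + 1)²*(-6)) - (21124 - 6575) = (14 - 206*(-2)²*(-6)) - 1*14549 = (14 - 206*4*(-6)) - 14549 = (14 + 4944) - 14549 = 4958 - 14549 = -9591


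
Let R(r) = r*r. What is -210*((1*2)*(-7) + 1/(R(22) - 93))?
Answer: 1149330/391 ≈ 2939.5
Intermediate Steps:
R(r) = r²
-210*((1*2)*(-7) + 1/(R(22) - 93)) = -210*((1*2)*(-7) + 1/(22² - 93)) = -210*(2*(-7) + 1/(484 - 93)) = -210*(-14 + 1/391) = -210*(-5473/391) = 1149330/391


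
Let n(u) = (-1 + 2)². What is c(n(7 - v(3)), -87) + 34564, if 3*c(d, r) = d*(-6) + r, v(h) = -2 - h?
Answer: 34533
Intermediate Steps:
n(u) = 1 (n(u) = 1² = 1)
c(d, r) = -2*d + r/3 (c(d, r) = (d*(-6) + r)/3 = (-6*d + r)/3 = (r - 6*d)/3 = -2*d + r/3)
c(n(7 - v(3)), -87) + 34564 = (-2*1 + (⅓)*(-87)) + 34564 = (-2 - 29) + 34564 = -31 + 34564 = 34533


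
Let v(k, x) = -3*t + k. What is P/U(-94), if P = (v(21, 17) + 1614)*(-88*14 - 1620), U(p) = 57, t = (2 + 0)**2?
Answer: -1542932/19 ≈ -81207.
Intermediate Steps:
t = 4 (t = 2**2 = 4)
v(k, x) = -12 + k (v(k, x) = -3*4 + k = -12 + k)
P = -4628796 (P = ((-12 + 21) + 1614)*(-88*14 - 1620) = (9 + 1614)*(-1232 - 1620) = 1623*(-2852) = -4628796)
P/U(-94) = -4628796/57 = -4628796*1/57 = -1542932/19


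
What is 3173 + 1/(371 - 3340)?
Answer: 9420636/2969 ≈ 3173.0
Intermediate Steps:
3173 + 1/(371 - 3340) = 3173 + 1/(-2969) = 3173 - 1/2969 = 9420636/2969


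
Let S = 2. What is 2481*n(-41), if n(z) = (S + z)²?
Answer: 3773601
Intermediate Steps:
n(z) = (2 + z)²
2481*n(-41) = 2481*(2 - 41)² = 2481*(-39)² = 2481*1521 = 3773601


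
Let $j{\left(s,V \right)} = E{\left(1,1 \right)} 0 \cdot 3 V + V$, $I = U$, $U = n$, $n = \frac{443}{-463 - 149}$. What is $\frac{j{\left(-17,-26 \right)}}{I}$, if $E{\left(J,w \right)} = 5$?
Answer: $\frac{15912}{443} \approx 35.919$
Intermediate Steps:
$n = - \frac{443}{612}$ ($n = \frac{443}{-463 - 149} = \frac{443}{-612} = 443 \left(- \frac{1}{612}\right) = - \frac{443}{612} \approx -0.72386$)
$U = - \frac{443}{612} \approx -0.72386$
$I = - \frac{443}{612} \approx -0.72386$
$j{\left(s,V \right)} = V$ ($j{\left(s,V \right)} = 5 \cdot 0 \cdot 3 V + V = 5 \cdot 0 V + V = 5 \cdot 0 + V = 0 + V = V$)
$\frac{j{\left(-17,-26 \right)}}{I} = - \frac{26}{- \frac{443}{612}} = \left(-26\right) \left(- \frac{612}{443}\right) = \frac{15912}{443}$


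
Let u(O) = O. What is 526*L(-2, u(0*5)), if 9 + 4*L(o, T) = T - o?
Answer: -1841/2 ≈ -920.50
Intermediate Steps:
L(o, T) = -9/4 - o/4 + T/4 (L(o, T) = -9/4 + (T - o)/4 = -9/4 + (-o/4 + T/4) = -9/4 - o/4 + T/4)
526*L(-2, u(0*5)) = 526*(-9/4 - ¼*(-2) + (0*5)/4) = 526*(-9/4 + ½ + (¼)*0) = 526*(-9/4 + ½ + 0) = 526*(-7/4) = -1841/2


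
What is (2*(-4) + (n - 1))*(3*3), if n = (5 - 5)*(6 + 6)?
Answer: -81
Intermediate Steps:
n = 0 (n = 0*12 = 0)
(2*(-4) + (n - 1))*(3*3) = (2*(-4) + (0 - 1))*(3*3) = (-8 - 1)*9 = -9*9 = -81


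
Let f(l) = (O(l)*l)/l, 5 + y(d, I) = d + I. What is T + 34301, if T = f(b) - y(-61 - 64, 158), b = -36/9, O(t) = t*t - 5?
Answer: 34284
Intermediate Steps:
y(d, I) = -5 + I + d (y(d, I) = -5 + (d + I) = -5 + (I + d) = -5 + I + d)
O(t) = -5 + t² (O(t) = t² - 5 = -5 + t²)
b = -4 (b = -36*⅑ = -4)
f(l) = -5 + l² (f(l) = ((-5 + l²)*l)/l = (l*(-5 + l²))/l = -5 + l²)
T = -17 (T = (-5 + (-4)²) - (-5 + 158 + (-61 - 64)) = (-5 + 16) - (-5 + 158 - 125) = 11 - 1*28 = 11 - 28 = -17)
T + 34301 = -17 + 34301 = 34284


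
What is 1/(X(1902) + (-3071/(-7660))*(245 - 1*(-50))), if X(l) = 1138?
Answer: 1532/1924605 ≈ 0.00079601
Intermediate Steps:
1/(X(1902) + (-3071/(-7660))*(245 - 1*(-50))) = 1/(1138 + (-3071/(-7660))*(245 - 1*(-50))) = 1/(1138 + (-3071*(-1/7660))*(245 + 50)) = 1/(1138 + (3071/7660)*295) = 1/(1138 + 181189/1532) = 1/(1924605/1532) = 1532/1924605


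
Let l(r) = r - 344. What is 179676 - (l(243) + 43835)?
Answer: 135942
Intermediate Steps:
l(r) = -344 + r
179676 - (l(243) + 43835) = 179676 - ((-344 + 243) + 43835) = 179676 - (-101 + 43835) = 179676 - 1*43734 = 179676 - 43734 = 135942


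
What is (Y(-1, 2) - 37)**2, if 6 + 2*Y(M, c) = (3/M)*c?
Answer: 1849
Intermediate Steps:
Y(M, c) = -3 + 3*c/(2*M) (Y(M, c) = -3 + ((3/M)*c)/2 = -3 + (3*c/M)/2 = -3 + 3*c/(2*M))
(Y(-1, 2) - 37)**2 = ((-3 + (3/2)*2/(-1)) - 37)**2 = ((-3 + (3/2)*2*(-1)) - 37)**2 = ((-3 - 3) - 37)**2 = (-6 - 37)**2 = (-43)**2 = 1849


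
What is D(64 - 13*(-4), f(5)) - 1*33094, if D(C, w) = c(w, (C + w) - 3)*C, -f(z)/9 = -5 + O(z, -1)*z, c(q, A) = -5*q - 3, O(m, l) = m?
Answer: 70958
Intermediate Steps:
c(q, A) = -3 - 5*q
f(z) = 45 - 9*z**2 (f(z) = -9*(-5 + z*z) = -9*(-5 + z**2) = 45 - 9*z**2)
D(C, w) = C*(-3 - 5*w) (D(C, w) = (-3 - 5*w)*C = C*(-3 - 5*w))
D(64 - 13*(-4), f(5)) - 1*33094 = -(64 - 13*(-4))*(3 + 5*(45 - 9*5**2)) - 1*33094 = -(64 + 52)*(3 + 5*(45 - 9*25)) - 33094 = -1*116*(3 + 5*(45 - 225)) - 33094 = -1*116*(3 + 5*(-180)) - 33094 = -1*116*(3 - 900) - 33094 = -1*116*(-897) - 33094 = 104052 - 33094 = 70958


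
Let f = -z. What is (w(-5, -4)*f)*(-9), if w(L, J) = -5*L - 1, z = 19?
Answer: 4104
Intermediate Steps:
f = -19 (f = -1*19 = -19)
w(L, J) = -1 - 5*L
(w(-5, -4)*f)*(-9) = ((-1 - 5*(-5))*(-19))*(-9) = ((-1 + 25)*(-19))*(-9) = (24*(-19))*(-9) = -456*(-9) = 4104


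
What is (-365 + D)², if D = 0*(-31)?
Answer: 133225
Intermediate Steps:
D = 0
(-365 + D)² = (-365 + 0)² = (-365)² = 133225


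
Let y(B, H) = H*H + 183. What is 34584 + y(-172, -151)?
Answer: 57568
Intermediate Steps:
y(B, H) = 183 + H**2 (y(B, H) = H**2 + 183 = 183 + H**2)
34584 + y(-172, -151) = 34584 + (183 + (-151)**2) = 34584 + (183 + 22801) = 34584 + 22984 = 57568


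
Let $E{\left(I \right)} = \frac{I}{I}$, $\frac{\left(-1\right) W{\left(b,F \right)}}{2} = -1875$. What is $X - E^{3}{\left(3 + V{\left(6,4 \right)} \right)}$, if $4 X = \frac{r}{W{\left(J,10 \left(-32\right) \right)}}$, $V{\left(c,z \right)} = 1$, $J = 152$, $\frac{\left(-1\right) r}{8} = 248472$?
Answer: $- \frac{83449}{625} \approx -133.52$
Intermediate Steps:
$r = -1987776$ ($r = \left(-8\right) 248472 = -1987776$)
$W{\left(b,F \right)} = 3750$ ($W{\left(b,F \right)} = \left(-2\right) \left(-1875\right) = 3750$)
$E{\left(I \right)} = 1$
$X = - \frac{82824}{625}$ ($X = \frac{\left(-1987776\right) \frac{1}{3750}}{4} = \frac{1}{4} \left(- \frac{331296}{625}\right) = - \frac{82824}{625} \approx -132.52$)
$X - E^{3}{\left(3 + V{\left(6,4 \right)} \right)} = - \frac{82824}{625} - 1^{3} = - \frac{82824}{625} - 1 = - \frac{83449}{625}$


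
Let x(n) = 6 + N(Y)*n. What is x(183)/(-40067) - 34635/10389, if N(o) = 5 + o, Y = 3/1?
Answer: -467664125/138752021 ≈ -3.3705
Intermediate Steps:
Y = 3 (Y = 3*1 = 3)
x(n) = 6 + 8*n (x(n) = 6 + (5 + 3)*n = 6 + 8*n)
x(183)/(-40067) - 34635/10389 = (6 + 8*183)/(-40067) - 34635/10389 = (6 + 1464)*(-1/40067) - 34635*1/10389 = 1470*(-1/40067) - 11545/3463 = -1470/40067 - 11545/3463 = -467664125/138752021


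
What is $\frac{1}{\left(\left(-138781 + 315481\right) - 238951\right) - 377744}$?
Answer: $- \frac{1}{439995} \approx -2.2728 \cdot 10^{-6}$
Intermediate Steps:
$\frac{1}{\left(\left(-138781 + 315481\right) - 238951\right) - 377744} = \frac{1}{\left(176700 - 238951\right) - 377744} = \frac{1}{-62251 - 377744} = \frac{1}{-439995} = - \frac{1}{439995}$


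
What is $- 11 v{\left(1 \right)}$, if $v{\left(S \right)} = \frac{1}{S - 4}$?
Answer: $\frac{11}{3} \approx 3.6667$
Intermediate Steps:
$v{\left(S \right)} = \frac{1}{-4 + S}$
$- 11 v{\left(1 \right)} = - \frac{11}{-4 + 1} = - \frac{11}{-3} = \left(-11\right) \left(- \frac{1}{3}\right) = \frac{11}{3}$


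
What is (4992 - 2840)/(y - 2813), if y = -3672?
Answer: -2152/6485 ≈ -0.33184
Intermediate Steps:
(4992 - 2840)/(y - 2813) = (4992 - 2840)/(-3672 - 2813) = 2152/(-6485) = 2152*(-1/6485) = -2152/6485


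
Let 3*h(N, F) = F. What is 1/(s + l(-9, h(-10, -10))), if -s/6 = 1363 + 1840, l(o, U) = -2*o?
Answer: -1/19200 ≈ -5.2083e-5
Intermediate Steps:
h(N, F) = F/3
s = -19218 (s = -6*(1363 + 1840) = -6*3203 = -19218)
1/(s + l(-9, h(-10, -10))) = 1/(-19218 - 2*(-9)) = 1/(-19218 + 18) = 1/(-19200) = -1/19200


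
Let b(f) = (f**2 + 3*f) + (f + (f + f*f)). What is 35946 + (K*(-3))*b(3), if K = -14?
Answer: 37332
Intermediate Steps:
b(f) = 2*f**2 + 5*f (b(f) = (f**2 + 3*f) + (f + (f + f**2)) = (f**2 + 3*f) + (f**2 + 2*f) = 2*f**2 + 5*f)
35946 + (K*(-3))*b(3) = 35946 + (-14*(-3))*(3*(5 + 2*3)) = 35946 + 42*(3*(5 + 6)) = 35946 + 42*(3*11) = 35946 + 42*33 = 35946 + 1386 = 37332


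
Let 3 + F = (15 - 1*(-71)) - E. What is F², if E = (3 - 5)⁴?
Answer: 4489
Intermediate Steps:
E = 16 (E = (-2)⁴ = 16)
F = 67 (F = -3 + ((15 - 1*(-71)) - 1*16) = -3 + ((15 + 71) - 16) = -3 + (86 - 16) = -3 + 70 = 67)
F² = 67² = 4489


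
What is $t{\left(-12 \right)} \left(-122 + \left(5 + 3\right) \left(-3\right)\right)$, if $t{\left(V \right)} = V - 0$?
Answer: $1752$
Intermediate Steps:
$t{\left(V \right)} = V$ ($t{\left(V \right)} = V + 0 = V$)
$t{\left(-12 \right)} \left(-122 + \left(5 + 3\right) \left(-3\right)\right) = - 12 \left(-122 + \left(5 + 3\right) \left(-3\right)\right) = - 12 \left(-122 + 8 \left(-3\right)\right) = - 12 \left(-122 - 24\right) = \left(-12\right) \left(-146\right) = 1752$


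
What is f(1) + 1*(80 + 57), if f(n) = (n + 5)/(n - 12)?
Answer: 1501/11 ≈ 136.45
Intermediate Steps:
f(n) = (5 + n)/(-12 + n)
f(1) + 1*(80 + 57) = (5 + 1)/(-12 + 1) + 1*(80 + 57) = 6/(-11) + 1*137 = -1/11*6 + 137 = -6/11 + 137 = 1501/11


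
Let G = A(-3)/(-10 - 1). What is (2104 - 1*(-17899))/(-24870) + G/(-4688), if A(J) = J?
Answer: -515794657/641248080 ≈ -0.80436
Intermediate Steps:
G = 3/11 (G = -3/(-10 - 1) = -3/(-11) = -3*(-1/11) = 3/11 ≈ 0.27273)
(2104 - 1*(-17899))/(-24870) + G/(-4688) = (2104 - 1*(-17899))/(-24870) + (3/11)/(-4688) = (2104 + 17899)*(-1/24870) + (3/11)*(-1/4688) = 20003*(-1/24870) - 3/51568 = -20003/24870 - 3/51568 = -515794657/641248080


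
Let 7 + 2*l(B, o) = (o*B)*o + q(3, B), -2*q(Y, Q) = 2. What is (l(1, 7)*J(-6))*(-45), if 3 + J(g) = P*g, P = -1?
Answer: -5535/2 ≈ -2767.5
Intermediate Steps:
q(Y, Q) = -1 (q(Y, Q) = -½*2 = -1)
l(B, o) = -4 + B*o²/2 (l(B, o) = -7/2 + ((o*B)*o - 1)/2 = -7/2 + ((B*o)*o - 1)/2 = -7/2 + (B*o² - 1)/2 = -7/2 + (-1 + B*o²)/2 = -7/2 + (-½ + B*o²/2) = -4 + B*o²/2)
J(g) = -3 - g
(l(1, 7)*J(-6))*(-45) = ((-4 + (½)*1*7²)*(-3 - 1*(-6)))*(-45) = ((-4 + (½)*1*49)*(-3 + 6))*(-45) = ((-4 + 49/2)*3)*(-45) = ((41/2)*3)*(-45) = (123/2)*(-45) = -5535/2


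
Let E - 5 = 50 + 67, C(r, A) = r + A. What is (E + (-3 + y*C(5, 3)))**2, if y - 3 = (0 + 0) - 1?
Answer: 18225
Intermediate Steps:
C(r, A) = A + r
E = 122 (E = 5 + (50 + 67) = 5 + 117 = 122)
y = 2 (y = 3 + ((0 + 0) - 1) = 3 + (0 - 1) = 3 - 1 = 2)
(E + (-3 + y*C(5, 3)))**2 = (122 + (-3 + 2*(3 + 5)))**2 = (122 + (-3 + 2*8))**2 = (122 + (-3 + 16))**2 = (122 + 13)**2 = 135**2 = 18225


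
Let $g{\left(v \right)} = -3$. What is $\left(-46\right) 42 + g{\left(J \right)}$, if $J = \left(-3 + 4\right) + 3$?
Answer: $-1935$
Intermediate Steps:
$J = 4$ ($J = 1 + 3 = 4$)
$\left(-46\right) 42 + g{\left(J \right)} = \left(-46\right) 42 - 3 = -1932 - 3 = -1935$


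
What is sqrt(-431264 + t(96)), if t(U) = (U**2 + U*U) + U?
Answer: 8*I*sqrt(6449) ≈ 642.45*I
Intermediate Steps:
t(U) = U + 2*U**2 (t(U) = (U**2 + U**2) + U = 2*U**2 + U = U + 2*U**2)
sqrt(-431264 + t(96)) = sqrt(-431264 + 96*(1 + 2*96)) = sqrt(-431264 + 96*(1 + 192)) = sqrt(-431264 + 96*193) = sqrt(-431264 + 18528) = sqrt(-412736) = 8*I*sqrt(6449)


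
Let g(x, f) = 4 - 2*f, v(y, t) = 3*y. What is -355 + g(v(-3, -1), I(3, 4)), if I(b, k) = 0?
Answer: -351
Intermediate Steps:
-355 + g(v(-3, -1), I(3, 4)) = -355 + (4 - 2*0) = -355 + (4 + 0) = -355 + 4 = -351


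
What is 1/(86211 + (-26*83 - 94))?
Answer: 1/83959 ≈ 1.1911e-5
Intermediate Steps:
1/(86211 + (-26*83 - 94)) = 1/(86211 + (-2158 - 94)) = 1/(86211 - 2252) = 1/83959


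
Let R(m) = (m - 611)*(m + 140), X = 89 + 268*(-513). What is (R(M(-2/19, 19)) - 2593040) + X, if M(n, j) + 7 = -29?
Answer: -2797723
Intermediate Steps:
X = -137395 (X = 89 - 137484 = -137395)
M(n, j) = -36 (M(n, j) = -7 - 29 = -36)
R(m) = (-611 + m)*(140 + m)
(R(M(-2/19, 19)) - 2593040) + X = ((-85540 + (-36)² - 471*(-36)) - 2593040) - 137395 = ((-85540 + 1296 + 16956) - 2593040) - 137395 = (-67288 - 2593040) - 137395 = -2660328 - 137395 = -2797723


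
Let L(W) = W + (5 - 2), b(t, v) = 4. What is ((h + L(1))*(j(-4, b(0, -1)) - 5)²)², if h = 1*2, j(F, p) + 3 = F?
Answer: 746496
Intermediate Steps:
j(F, p) = -3 + F
h = 2
L(W) = 3 + W (L(W) = W + 3 = 3 + W)
((h + L(1))*(j(-4, b(0, -1)) - 5)²)² = ((2 + (3 + 1))*((-3 - 4) - 5)²)² = ((2 + 4)*(-7 - 5)²)² = (6*(-12)²)² = (6*144)² = 864² = 746496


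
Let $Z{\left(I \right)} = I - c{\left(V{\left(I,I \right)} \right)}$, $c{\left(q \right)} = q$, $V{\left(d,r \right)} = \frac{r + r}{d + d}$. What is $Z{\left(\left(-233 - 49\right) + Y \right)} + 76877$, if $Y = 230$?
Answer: $76824$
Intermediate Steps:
$V{\left(d,r \right)} = \frac{r}{d}$ ($V{\left(d,r \right)} = \frac{2 r}{2 d} = 2 r \frac{1}{2 d} = \frac{r}{d}$)
$Z{\left(I \right)} = -1 + I$ ($Z{\left(I \right)} = I - \frac{I}{I} = I - 1 = -1 + I$)
$Z{\left(\left(-233 - 49\right) + Y \right)} + 76877 = \left(-1 + \left(\left(-233 - 49\right) + 230\right)\right) + 76877 = \left(-1 + \left(-282 + 230\right)\right) + 76877 = \left(-1 - 52\right) + 76877 = -53 + 76877 = 76824$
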